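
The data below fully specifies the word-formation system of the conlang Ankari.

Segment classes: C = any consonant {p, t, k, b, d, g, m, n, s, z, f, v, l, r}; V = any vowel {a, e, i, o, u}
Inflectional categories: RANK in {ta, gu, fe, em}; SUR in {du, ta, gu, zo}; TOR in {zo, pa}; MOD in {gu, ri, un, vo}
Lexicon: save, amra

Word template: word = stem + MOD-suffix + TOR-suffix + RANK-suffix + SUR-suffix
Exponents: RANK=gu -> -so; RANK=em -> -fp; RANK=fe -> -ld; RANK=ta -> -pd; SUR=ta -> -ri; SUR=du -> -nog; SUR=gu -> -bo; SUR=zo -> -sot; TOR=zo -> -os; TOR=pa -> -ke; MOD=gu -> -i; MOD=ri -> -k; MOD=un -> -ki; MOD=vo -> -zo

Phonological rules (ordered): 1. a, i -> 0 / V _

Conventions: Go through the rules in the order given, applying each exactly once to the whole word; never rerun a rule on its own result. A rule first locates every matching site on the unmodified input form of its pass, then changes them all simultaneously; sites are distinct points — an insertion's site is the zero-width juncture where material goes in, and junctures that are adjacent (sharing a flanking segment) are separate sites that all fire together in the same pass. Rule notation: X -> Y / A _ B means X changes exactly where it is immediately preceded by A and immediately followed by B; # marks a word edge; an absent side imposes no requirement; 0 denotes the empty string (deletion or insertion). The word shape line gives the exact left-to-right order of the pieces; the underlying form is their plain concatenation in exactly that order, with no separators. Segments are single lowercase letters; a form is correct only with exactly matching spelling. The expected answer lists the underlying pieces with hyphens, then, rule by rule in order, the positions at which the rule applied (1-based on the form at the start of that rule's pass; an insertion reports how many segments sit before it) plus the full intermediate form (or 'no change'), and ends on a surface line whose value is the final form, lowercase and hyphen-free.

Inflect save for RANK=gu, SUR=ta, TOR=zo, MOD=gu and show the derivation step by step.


underlying: save-i-os-so-ri
1. a, i -> 0 / V _: fires at position(s) 5: saveossori
surface: saveossori


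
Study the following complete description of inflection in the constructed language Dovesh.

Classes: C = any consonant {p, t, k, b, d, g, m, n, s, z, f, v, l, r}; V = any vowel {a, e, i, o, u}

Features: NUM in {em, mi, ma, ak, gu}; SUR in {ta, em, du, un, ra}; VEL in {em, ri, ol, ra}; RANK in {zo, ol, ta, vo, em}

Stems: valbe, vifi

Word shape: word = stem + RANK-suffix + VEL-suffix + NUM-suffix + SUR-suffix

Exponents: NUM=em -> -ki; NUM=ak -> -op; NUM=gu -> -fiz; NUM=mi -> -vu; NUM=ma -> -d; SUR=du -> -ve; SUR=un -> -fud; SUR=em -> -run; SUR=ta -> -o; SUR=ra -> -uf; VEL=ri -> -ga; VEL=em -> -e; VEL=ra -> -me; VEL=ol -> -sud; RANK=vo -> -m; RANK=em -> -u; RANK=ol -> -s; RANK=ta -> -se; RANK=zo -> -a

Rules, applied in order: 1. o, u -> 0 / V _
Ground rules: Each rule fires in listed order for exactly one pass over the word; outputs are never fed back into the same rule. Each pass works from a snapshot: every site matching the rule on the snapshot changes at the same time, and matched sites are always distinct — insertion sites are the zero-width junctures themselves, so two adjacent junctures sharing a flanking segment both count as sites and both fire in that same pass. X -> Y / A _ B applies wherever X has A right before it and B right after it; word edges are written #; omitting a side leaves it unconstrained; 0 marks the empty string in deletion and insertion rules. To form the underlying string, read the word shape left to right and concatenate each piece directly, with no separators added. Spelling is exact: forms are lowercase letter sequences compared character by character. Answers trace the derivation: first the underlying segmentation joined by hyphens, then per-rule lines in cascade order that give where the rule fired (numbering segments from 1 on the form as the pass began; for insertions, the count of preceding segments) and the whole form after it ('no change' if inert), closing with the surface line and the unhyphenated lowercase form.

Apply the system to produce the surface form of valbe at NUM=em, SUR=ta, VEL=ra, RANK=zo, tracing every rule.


underlying: valbe-a-me-ki-o
1. o, u -> 0 / V _: fires at position(s) 11: valbeameki
surface: valbeameki


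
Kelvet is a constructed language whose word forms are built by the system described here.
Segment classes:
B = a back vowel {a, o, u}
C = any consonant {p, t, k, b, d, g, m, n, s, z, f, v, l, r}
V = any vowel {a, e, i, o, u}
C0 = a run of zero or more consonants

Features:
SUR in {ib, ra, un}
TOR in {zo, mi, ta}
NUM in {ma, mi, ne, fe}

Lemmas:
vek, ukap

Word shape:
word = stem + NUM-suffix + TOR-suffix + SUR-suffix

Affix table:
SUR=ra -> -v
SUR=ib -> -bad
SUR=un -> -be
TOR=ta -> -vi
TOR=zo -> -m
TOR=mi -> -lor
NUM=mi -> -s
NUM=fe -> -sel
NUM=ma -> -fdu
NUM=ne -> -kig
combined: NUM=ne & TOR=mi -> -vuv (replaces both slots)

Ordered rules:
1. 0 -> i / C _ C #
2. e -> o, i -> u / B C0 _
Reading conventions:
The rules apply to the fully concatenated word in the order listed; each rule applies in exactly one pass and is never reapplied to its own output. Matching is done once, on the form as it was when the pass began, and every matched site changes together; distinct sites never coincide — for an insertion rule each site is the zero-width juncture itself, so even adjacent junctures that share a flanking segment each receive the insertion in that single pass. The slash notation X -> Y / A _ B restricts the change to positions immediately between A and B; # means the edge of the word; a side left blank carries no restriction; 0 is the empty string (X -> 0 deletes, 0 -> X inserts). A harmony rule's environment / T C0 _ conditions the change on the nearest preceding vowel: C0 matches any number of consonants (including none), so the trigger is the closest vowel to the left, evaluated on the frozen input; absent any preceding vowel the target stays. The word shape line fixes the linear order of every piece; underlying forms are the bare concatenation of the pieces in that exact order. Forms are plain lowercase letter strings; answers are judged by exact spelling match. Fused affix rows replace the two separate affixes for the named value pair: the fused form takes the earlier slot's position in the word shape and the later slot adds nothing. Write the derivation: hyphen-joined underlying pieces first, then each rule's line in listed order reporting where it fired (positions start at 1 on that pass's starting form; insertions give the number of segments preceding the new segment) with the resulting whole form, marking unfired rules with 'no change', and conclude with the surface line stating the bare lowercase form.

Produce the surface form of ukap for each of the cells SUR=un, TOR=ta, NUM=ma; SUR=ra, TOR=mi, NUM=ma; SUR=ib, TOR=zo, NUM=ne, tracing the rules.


cell SUR=un, TOR=ta, NUM=ma:
underlying: ukap-fdu-vi-be
1. 0 -> i / C _ C #: no change
2. e -> o, i -> u / B C0 _: fires at position(s) 9: ukapfduvube
surface: ukapfduvube

cell SUR=ra, TOR=mi, NUM=ma:
underlying: ukap-fdu-lor-v
1. 0 -> i / C _ C #: inserts after position(s) 10: ukapfduloriv
2. e -> o, i -> u / B C0 _: fires at position(s) 11: ukapfduloruv
surface: ukapfduloruv

cell SUR=ib, TOR=zo, NUM=ne:
underlying: ukap-kig-m-bad
1. 0 -> i / C _ C #: no change
2. e -> o, i -> u / B C0 _: fires at position(s) 6: ukapkugmbad
surface: ukapkugmbad


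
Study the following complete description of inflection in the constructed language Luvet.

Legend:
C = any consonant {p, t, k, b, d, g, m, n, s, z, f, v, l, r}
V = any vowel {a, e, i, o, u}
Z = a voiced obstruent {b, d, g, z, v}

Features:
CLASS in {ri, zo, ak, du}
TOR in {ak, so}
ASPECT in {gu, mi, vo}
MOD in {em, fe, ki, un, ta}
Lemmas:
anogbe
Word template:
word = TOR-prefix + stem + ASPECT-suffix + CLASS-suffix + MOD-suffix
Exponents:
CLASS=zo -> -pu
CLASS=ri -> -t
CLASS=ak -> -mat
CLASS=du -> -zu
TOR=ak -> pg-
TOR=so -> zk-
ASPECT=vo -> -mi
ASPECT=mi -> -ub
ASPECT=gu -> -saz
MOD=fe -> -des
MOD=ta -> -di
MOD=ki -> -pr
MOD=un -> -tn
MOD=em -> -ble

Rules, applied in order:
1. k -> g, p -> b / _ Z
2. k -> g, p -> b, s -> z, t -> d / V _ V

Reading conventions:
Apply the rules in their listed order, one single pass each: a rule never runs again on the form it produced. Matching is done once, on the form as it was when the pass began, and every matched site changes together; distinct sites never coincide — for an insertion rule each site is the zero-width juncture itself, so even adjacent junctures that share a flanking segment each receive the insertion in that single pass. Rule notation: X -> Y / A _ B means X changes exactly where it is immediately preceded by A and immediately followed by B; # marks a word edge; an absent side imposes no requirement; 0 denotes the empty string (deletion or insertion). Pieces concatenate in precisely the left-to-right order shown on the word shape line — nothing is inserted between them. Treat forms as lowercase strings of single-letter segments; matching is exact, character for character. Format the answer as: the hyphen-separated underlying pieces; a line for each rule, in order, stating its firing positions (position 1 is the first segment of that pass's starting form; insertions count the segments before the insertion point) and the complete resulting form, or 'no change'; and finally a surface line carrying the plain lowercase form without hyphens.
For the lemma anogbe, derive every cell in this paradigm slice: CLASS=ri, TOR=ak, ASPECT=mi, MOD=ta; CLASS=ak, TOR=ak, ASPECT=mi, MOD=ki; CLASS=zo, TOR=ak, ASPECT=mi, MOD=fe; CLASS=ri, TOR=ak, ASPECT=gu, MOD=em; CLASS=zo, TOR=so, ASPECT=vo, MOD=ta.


cell CLASS=ri, TOR=ak, ASPECT=mi, MOD=ta:
underlying: pg-anogbe-ub-t-di
1. k -> g, p -> b / _ Z: fires at position(s) 1: bganogbeubtdi
2. k -> g, p -> b, s -> z, t -> d / V _ V: no change
surface: bganogbeubtdi

cell CLASS=ak, TOR=ak, ASPECT=mi, MOD=ki:
underlying: pg-anogbe-ub-mat-pr
1. k -> g, p -> b / _ Z: fires at position(s) 1: bganogbeubmatpr
2. k -> g, p -> b, s -> z, t -> d / V _ V: no change
surface: bganogbeubmatpr

cell CLASS=zo, TOR=ak, ASPECT=mi, MOD=fe:
underlying: pg-anogbe-ub-pu-des
1. k -> g, p -> b / _ Z: fires at position(s) 1: bganogbeubpudes
2. k -> g, p -> b, s -> z, t -> d / V _ V: no change
surface: bganogbeubpudes

cell CLASS=ri, TOR=ak, ASPECT=gu, MOD=em:
underlying: pg-anogbe-saz-t-ble
1. k -> g, p -> b / _ Z: fires at position(s) 1: bganogbesaztble
2. k -> g, p -> b, s -> z, t -> d / V _ V: fires at position(s) 9: bganogbezaztble
surface: bganogbezaztble

cell CLASS=zo, TOR=so, ASPECT=vo, MOD=ta:
underlying: zk-anogbe-mi-pu-di
1. k -> g, p -> b / _ Z: no change
2. k -> g, p -> b, s -> z, t -> d / V _ V: fires at position(s) 11: zkanogbemibudi
surface: zkanogbemibudi


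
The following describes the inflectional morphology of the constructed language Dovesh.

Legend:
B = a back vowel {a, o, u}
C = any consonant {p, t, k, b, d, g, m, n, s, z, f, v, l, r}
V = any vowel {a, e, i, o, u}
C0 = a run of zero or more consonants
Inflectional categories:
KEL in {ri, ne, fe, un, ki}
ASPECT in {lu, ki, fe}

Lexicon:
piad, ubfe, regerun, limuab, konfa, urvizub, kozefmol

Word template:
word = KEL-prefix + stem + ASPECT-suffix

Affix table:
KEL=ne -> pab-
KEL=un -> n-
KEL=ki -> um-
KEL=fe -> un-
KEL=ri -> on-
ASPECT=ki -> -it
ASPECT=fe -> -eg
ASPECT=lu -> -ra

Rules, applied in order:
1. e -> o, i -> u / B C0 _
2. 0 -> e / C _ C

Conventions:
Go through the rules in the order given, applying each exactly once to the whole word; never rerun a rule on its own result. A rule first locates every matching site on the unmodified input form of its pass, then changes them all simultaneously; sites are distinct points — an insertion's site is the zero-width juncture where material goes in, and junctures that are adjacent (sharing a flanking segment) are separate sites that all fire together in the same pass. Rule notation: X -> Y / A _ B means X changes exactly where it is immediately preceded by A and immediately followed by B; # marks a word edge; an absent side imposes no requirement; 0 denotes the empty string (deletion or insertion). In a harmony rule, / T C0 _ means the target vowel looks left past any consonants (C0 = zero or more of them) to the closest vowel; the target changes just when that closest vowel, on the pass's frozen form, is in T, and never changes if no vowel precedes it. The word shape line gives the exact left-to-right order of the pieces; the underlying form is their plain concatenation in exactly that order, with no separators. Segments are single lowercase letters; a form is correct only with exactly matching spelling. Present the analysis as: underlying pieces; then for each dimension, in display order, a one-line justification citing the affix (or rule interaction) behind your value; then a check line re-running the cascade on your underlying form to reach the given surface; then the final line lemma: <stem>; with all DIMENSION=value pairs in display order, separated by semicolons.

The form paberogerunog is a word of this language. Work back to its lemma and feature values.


underlying: pab-regerun-eg
KEL=ne - signalled by the affix pab-
ASPECT=fe - signalled by the affix -eg
check: pabregeruneg -> pabrogerunog -> paberogerunog
lemma: regerun; KEL=ne; ASPECT=fe


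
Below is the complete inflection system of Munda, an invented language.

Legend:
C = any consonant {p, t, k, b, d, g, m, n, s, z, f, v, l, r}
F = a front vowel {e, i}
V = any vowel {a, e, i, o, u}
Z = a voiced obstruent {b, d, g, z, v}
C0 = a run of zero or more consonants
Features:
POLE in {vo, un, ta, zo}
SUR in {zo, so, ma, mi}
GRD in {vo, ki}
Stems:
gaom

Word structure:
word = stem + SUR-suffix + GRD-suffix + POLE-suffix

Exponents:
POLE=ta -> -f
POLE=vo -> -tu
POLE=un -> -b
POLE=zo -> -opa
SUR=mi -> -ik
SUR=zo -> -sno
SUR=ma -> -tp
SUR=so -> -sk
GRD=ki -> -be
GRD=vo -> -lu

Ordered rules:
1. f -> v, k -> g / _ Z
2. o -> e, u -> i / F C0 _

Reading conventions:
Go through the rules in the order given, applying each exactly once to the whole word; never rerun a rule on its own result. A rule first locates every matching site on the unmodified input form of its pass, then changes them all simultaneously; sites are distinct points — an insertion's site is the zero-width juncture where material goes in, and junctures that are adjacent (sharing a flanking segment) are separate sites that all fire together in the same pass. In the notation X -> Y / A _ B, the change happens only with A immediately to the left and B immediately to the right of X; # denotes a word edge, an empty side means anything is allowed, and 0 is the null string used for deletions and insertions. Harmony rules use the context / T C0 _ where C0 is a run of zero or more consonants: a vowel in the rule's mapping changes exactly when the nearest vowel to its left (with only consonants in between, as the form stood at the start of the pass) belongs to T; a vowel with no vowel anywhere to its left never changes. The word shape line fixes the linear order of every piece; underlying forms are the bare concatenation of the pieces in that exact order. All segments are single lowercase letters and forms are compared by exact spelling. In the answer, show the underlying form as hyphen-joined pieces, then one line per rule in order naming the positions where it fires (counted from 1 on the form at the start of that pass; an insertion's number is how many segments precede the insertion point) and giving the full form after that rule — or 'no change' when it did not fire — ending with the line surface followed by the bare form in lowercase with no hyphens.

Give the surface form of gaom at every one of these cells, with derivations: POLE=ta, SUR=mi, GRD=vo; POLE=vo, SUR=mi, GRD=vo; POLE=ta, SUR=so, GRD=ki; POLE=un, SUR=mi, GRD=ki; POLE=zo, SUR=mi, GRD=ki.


cell POLE=ta, SUR=mi, GRD=vo:
underlying: gaom-ik-lu-f
1. f -> v, k -> g / _ Z: no change
2. o -> e, u -> i / F C0 _: fires at position(s) 8: gaomiklif
surface: gaomiklif

cell POLE=vo, SUR=mi, GRD=vo:
underlying: gaom-ik-lu-tu
1. f -> v, k -> g / _ Z: no change
2. o -> e, u -> i / F C0 _: fires at position(s) 8: gaomiklitu
surface: gaomiklitu

cell POLE=ta, SUR=so, GRD=ki:
underlying: gaom-sk-be-f
1. f -> v, k -> g / _ Z: fires at position(s) 6: gaomsgbef
2. o -> e, u -> i / F C0 _: no change
surface: gaomsgbef

cell POLE=un, SUR=mi, GRD=ki:
underlying: gaom-ik-be-b
1. f -> v, k -> g / _ Z: fires at position(s) 6: gaomigbeb
2. o -> e, u -> i / F C0 _: no change
surface: gaomigbeb

cell POLE=zo, SUR=mi, GRD=ki:
underlying: gaom-ik-be-opa
1. f -> v, k -> g / _ Z: fires at position(s) 6: gaomigbeopa
2. o -> e, u -> i / F C0 _: fires at position(s) 9: gaomigbeepa
surface: gaomigbeepa


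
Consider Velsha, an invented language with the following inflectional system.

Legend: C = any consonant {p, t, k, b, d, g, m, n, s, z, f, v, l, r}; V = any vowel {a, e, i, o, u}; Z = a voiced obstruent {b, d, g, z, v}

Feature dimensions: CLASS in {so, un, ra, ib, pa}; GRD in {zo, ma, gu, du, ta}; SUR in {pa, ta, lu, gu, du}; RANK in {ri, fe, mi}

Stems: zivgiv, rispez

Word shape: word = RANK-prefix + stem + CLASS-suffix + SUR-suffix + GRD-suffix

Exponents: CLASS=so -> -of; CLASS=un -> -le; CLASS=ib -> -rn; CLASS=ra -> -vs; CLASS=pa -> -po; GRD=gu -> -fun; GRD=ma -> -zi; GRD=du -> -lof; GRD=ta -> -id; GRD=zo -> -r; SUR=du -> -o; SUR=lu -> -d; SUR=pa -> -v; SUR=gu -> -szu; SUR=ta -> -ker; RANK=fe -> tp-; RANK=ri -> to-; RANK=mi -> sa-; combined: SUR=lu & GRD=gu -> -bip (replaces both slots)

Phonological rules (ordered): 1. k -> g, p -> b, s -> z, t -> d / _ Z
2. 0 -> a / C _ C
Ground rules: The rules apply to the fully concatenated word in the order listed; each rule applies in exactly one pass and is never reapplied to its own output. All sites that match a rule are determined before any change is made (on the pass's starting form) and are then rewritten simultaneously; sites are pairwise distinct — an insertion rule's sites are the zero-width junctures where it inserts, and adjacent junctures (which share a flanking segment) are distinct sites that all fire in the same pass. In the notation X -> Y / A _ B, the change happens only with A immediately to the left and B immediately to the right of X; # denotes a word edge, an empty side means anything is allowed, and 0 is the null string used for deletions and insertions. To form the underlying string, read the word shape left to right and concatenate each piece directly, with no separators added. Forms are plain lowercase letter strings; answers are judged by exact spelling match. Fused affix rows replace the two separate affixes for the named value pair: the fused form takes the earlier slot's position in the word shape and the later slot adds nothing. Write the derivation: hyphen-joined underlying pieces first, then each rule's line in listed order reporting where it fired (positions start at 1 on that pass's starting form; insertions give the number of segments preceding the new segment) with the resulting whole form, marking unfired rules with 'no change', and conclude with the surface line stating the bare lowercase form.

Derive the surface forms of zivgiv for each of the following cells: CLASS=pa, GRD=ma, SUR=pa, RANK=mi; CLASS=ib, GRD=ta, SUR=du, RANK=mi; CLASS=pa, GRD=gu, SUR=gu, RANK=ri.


cell CLASS=pa, GRD=ma, SUR=pa, RANK=mi:
underlying: sa-zivgiv-po-v-zi
1. k -> g, p -> b, s -> z, t -> d / _ Z: no change
2. 0 -> a / C _ C: inserts after position(s) 5, 8, 11: sazivagivapovazi
surface: sazivagivapovazi

cell CLASS=ib, GRD=ta, SUR=du, RANK=mi:
underlying: sa-zivgiv-rn-o-id
1. k -> g, p -> b, s -> z, t -> d / _ Z: no change
2. 0 -> a / C _ C: inserts after position(s) 5, 8, 9: sazivagivaranoid
surface: sazivagivaranoid

cell CLASS=pa, GRD=gu, SUR=gu, RANK=ri:
underlying: to-zivgiv-po-szu-fun
1. k -> g, p -> b, s -> z, t -> d / _ Z: fires at position(s) 11: tozivgivpozzufun
2. 0 -> a / C _ C: inserts after position(s) 5, 8, 11: tozivagivapozazufun
surface: tozivagivapozazufun


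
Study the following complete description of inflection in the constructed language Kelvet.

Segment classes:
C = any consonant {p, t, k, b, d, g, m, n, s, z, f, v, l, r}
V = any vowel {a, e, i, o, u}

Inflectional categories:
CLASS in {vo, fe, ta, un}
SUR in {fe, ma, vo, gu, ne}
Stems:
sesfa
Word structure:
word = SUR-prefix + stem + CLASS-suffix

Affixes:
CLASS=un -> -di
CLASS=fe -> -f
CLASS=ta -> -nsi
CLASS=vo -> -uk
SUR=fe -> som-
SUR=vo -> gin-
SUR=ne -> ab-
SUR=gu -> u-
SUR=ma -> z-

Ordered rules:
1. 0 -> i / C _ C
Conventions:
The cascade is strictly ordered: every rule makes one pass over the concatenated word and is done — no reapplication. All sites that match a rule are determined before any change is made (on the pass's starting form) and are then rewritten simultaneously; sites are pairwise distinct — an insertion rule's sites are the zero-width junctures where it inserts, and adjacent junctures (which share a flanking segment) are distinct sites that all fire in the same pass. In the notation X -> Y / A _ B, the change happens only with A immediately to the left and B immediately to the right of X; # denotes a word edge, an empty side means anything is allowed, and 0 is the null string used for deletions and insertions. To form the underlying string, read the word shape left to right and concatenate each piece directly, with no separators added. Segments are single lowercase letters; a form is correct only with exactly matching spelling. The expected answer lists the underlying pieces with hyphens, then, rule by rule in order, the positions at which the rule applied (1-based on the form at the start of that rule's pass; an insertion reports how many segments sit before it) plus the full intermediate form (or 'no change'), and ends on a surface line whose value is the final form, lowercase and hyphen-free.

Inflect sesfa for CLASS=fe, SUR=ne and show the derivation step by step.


underlying: ab-sesfa-f
1. 0 -> i / C _ C: inserts after position(s) 2, 5: abisesifaf
surface: abisesifaf


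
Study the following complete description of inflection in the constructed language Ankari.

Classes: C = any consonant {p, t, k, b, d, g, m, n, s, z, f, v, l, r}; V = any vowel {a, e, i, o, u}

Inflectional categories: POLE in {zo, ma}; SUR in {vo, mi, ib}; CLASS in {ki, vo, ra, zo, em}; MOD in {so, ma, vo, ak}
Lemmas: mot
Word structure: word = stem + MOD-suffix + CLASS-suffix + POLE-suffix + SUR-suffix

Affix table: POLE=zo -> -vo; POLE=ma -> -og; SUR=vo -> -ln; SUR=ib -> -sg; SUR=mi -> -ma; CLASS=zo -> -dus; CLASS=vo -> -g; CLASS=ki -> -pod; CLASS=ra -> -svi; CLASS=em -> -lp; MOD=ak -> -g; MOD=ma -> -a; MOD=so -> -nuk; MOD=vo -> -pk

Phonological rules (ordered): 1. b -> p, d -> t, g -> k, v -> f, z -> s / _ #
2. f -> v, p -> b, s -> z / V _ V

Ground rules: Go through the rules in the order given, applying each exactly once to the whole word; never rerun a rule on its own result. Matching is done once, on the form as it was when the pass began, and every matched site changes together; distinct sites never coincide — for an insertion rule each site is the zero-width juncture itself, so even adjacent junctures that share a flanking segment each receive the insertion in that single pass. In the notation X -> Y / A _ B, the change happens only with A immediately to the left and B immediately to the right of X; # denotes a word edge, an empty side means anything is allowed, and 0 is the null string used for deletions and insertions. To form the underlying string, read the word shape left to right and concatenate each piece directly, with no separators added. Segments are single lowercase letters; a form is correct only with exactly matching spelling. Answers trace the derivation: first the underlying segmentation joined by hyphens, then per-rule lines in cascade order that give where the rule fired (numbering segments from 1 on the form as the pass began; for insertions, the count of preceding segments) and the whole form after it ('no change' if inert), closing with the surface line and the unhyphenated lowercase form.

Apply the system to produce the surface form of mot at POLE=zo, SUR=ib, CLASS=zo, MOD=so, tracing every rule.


underlying: mot-nuk-dus-vo-sg
1. b -> p, d -> t, g -> k, v -> f, z -> s / _ #: fires at position(s) 13: motnukdusvosk
2. f -> v, p -> b, s -> z / V _ V: no change
surface: motnukdusvosk


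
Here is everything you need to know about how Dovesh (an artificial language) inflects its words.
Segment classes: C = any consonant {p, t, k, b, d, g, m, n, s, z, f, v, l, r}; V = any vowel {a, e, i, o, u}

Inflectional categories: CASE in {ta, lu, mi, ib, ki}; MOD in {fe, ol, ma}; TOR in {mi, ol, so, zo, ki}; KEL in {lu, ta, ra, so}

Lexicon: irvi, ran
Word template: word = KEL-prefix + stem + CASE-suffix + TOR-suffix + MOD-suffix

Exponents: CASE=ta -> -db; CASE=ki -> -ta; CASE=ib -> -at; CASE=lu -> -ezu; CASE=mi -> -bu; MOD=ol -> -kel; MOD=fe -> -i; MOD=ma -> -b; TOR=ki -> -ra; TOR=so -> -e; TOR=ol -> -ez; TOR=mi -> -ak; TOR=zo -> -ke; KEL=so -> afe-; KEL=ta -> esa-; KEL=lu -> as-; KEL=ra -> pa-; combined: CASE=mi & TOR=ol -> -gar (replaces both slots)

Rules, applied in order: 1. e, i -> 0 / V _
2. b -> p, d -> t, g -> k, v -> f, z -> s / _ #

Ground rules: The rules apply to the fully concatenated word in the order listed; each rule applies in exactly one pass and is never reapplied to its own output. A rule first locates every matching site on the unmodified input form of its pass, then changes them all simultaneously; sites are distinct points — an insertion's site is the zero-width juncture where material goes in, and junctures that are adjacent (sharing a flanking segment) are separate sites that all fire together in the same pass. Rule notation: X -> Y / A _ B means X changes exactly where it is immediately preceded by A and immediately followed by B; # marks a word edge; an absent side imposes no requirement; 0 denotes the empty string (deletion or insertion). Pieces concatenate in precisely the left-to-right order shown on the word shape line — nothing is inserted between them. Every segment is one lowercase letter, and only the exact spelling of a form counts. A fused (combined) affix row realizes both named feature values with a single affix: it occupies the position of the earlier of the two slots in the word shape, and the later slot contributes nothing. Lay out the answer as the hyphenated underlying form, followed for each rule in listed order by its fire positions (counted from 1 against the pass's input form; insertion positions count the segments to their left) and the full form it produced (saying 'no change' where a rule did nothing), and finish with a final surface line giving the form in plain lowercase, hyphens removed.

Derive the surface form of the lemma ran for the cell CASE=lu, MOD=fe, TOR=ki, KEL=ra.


underlying: pa-ran-ezu-ra-i
1. e, i -> 0 / V _: fires at position(s) 11: paranezura
2. b -> p, d -> t, g -> k, v -> f, z -> s / _ #: no change
surface: paranezura


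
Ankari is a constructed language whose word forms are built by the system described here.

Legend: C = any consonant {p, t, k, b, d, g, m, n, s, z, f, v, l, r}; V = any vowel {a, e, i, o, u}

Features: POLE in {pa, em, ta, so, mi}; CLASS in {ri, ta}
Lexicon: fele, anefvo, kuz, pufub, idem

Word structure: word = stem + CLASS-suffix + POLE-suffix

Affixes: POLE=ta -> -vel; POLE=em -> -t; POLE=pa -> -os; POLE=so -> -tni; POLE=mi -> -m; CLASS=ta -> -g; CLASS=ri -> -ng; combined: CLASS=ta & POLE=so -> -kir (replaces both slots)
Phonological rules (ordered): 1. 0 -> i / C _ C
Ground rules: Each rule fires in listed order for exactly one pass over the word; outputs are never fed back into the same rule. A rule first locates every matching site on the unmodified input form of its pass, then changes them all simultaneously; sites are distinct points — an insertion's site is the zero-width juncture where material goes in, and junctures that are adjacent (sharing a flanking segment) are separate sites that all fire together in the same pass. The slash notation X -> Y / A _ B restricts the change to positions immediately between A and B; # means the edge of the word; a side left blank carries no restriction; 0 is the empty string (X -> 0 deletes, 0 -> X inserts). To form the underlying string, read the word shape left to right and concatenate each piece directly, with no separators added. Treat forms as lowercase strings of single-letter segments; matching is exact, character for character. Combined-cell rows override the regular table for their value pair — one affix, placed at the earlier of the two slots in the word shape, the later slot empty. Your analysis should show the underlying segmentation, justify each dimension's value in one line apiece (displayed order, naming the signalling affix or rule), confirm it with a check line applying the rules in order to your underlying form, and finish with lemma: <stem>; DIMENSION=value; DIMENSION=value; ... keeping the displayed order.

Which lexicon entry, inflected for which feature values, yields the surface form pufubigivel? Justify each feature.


underlying: pufub-g-vel
POLE=ta - signalled by the affix -vel
CLASS=ta - signalled by the affix -g
check: pufubgvel -> pufubigivel
lemma: pufub; POLE=ta; CLASS=ta


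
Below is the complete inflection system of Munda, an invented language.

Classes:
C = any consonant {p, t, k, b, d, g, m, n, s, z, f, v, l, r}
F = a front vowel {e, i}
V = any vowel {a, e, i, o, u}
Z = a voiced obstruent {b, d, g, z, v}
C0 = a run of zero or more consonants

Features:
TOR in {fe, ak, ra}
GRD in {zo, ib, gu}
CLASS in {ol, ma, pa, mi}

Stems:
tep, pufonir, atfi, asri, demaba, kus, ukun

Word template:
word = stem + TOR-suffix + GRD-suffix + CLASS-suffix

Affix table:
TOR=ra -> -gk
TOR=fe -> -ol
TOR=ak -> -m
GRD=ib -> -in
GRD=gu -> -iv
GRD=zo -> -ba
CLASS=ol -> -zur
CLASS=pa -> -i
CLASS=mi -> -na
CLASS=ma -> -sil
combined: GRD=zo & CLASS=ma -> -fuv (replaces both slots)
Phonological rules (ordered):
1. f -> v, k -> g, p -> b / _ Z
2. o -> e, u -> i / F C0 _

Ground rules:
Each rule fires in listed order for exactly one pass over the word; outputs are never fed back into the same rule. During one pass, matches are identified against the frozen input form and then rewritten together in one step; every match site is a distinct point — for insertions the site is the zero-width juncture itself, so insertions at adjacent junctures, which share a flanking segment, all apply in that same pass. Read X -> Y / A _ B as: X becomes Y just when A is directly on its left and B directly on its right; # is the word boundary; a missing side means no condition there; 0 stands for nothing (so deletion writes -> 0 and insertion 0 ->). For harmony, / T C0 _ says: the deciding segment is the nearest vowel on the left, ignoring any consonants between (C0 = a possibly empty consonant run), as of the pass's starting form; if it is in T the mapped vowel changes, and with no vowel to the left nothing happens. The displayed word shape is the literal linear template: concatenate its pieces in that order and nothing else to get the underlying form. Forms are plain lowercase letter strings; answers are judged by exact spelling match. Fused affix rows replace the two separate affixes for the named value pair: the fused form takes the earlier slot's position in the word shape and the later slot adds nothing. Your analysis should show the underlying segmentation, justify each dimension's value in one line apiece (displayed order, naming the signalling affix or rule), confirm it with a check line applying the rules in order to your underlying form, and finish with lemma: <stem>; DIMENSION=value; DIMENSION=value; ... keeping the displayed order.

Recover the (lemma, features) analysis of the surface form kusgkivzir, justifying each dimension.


underlying: kus-gk-iv-zur
TOR=ra - signalled by the affix -gk
GRD=gu - signalled by the affix -iv
CLASS=ol - signalled by the affix -zur
check: kusgkivzur -> kusgkivzur -> kusgkivzir
lemma: kus; TOR=ra; GRD=gu; CLASS=ol


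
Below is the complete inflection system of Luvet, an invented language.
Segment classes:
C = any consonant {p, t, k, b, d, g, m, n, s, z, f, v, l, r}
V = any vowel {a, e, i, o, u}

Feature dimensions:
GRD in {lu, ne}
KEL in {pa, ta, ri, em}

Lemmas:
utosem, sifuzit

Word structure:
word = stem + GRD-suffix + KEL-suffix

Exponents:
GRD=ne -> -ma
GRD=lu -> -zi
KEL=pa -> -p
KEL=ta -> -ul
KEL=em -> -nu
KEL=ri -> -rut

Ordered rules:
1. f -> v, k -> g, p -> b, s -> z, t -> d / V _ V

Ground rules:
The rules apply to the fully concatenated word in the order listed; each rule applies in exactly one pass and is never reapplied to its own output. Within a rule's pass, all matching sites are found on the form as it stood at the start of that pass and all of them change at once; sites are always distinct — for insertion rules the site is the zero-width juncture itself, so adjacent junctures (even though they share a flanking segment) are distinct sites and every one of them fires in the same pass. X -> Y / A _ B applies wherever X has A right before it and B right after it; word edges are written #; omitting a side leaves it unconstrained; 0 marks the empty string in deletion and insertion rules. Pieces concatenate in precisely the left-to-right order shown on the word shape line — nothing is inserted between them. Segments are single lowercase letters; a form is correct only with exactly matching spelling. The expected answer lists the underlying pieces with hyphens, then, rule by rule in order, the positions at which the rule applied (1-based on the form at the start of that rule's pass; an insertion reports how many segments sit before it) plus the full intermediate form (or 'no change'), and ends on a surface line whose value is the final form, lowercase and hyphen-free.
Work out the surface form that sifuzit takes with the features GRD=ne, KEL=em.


underlying: sifuzit-ma-nu
1. f -> v, k -> g, p -> b, s -> z, t -> d / V _ V: fires at position(s) 3: sivuzitmanu
surface: sivuzitmanu


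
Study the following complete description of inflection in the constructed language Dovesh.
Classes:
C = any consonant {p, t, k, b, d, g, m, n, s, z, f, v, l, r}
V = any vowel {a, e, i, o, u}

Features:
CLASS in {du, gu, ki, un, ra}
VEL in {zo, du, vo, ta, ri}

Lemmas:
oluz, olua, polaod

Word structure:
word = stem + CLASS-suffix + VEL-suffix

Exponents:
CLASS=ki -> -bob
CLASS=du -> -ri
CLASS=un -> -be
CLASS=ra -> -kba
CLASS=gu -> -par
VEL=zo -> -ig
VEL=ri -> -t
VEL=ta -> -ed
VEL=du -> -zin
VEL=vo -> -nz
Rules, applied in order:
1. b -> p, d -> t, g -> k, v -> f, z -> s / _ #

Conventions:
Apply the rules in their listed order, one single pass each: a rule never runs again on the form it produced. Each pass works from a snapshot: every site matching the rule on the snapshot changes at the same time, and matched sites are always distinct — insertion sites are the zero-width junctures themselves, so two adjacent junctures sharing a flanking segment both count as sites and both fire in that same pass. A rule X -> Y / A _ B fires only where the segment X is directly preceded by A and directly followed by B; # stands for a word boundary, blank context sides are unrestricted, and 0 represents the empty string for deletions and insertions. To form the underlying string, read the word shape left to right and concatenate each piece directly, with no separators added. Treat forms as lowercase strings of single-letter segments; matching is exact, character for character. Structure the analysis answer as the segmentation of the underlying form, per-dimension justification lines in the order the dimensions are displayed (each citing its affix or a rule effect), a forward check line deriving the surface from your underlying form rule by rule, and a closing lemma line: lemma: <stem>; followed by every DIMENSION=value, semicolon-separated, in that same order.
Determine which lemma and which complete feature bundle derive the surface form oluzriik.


underlying: oluz-ri-ig
CLASS=du - signalled by the affix -ri
VEL=zo - signalled by the affix -ig
check: oluzriig -> oluzriik
lemma: oluz; CLASS=du; VEL=zo


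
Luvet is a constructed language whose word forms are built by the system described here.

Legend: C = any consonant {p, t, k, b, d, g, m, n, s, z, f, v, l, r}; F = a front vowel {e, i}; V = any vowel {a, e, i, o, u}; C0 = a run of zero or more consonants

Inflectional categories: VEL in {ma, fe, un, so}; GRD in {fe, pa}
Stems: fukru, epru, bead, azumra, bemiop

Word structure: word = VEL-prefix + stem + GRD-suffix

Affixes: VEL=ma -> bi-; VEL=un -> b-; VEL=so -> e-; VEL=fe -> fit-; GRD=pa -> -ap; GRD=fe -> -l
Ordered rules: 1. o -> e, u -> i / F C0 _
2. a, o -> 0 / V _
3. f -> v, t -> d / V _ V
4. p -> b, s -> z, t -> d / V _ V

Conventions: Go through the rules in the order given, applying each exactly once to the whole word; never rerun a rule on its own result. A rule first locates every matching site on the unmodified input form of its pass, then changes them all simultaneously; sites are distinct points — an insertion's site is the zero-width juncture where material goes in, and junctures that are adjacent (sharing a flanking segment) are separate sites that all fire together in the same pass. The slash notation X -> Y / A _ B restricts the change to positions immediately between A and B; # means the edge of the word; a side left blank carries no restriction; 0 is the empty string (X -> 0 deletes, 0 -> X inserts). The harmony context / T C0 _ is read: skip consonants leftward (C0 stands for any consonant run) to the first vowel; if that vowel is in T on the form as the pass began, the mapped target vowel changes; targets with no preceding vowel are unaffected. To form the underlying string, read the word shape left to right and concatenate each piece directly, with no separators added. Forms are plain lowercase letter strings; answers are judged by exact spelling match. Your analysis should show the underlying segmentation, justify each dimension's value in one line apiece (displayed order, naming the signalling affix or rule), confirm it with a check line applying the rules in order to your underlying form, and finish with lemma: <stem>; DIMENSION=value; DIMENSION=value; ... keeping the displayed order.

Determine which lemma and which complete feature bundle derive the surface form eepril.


underlying: e-epru-l
VEL=so - signalled by the affix e-
GRD=fe - signalled by the affix -l
check: eeprul -> eepril -> eepril -> eepril -> eepril
lemma: epru; VEL=so; GRD=fe


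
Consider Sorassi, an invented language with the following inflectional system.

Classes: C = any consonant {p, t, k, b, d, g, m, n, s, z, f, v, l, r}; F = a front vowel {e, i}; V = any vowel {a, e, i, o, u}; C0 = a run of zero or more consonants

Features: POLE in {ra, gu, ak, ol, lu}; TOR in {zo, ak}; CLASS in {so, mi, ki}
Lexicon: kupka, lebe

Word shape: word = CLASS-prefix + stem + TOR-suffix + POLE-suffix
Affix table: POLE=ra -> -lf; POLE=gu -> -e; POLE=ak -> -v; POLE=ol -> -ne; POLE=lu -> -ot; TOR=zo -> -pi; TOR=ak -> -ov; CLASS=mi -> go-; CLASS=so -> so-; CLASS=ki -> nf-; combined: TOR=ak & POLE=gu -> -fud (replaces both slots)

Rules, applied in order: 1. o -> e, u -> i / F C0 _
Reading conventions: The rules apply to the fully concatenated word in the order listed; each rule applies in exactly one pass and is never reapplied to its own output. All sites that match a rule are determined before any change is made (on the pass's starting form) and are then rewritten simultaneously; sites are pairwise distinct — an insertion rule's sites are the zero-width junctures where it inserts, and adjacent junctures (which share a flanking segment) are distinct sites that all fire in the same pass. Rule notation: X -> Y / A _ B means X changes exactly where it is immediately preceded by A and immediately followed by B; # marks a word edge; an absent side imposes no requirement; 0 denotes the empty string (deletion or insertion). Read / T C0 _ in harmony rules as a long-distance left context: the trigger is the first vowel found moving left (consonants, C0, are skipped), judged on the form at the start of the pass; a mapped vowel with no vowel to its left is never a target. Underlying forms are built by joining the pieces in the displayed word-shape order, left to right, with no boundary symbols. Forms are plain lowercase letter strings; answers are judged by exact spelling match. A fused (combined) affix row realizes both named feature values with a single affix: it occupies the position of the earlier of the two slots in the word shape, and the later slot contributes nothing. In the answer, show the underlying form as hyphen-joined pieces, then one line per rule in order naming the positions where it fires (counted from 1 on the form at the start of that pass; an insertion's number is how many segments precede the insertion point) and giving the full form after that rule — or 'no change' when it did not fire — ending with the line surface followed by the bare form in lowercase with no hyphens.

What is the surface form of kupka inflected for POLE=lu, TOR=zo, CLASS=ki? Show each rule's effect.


underlying: nf-kupka-pi-ot
1. o -> e, u -> i / F C0 _: fires at position(s) 10: nfkupkapiet
surface: nfkupkapiet
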